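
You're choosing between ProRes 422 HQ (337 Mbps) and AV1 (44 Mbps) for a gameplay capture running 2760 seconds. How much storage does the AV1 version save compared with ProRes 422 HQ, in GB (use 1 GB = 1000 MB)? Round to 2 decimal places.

101.09 GB

ProRes 422 HQ: 337.000 Mbps × 2760 s = 930120.0 Mb = 116.265 GB.
AV1: 44.000 Mbps × 2760 s = 121440.0 Mb = 15.180 GB.
Saving: 116.265 − 15.180 = 101.085 GB.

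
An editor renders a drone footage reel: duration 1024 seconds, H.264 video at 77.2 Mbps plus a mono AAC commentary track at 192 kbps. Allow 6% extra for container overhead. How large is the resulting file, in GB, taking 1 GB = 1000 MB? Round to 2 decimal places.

Audio: 192 kbps = 0.192 Mbps.
Total bitrate: 77.2 + 0.192 = 77.392 Mbps.
Stream data: 77.392 Mbps × 1024 s = 79249.4 Mb.
With 6% container overhead: ×1.06.
84,004 Mb ÷ 8 = 10,501 MB → 10.50 GB.

10.50 GB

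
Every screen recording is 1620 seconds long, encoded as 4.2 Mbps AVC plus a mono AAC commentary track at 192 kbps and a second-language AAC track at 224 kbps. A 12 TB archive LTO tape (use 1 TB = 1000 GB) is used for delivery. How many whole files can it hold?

12837

Audio total: 192 + 224 = 416 kbps = 0.416 Mbps.
Total bitrate: 4.616 Mbps.
Per item: 4.616 Mbps × 1620 s = 7,478 Mb = 934.7 MB.
Capacity: 12 TB = 96,000,000 Mb; 12837.79 items → 12837 complete.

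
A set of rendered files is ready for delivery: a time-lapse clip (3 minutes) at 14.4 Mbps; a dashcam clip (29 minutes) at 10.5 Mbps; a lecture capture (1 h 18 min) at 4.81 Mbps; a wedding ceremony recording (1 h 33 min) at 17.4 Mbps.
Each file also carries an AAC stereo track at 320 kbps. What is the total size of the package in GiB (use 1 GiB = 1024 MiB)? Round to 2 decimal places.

Audio: 320 kbps = 0.320 Mbps.
time-lapse clip: 14.720 Mbps × 180 s = 2649.6 Mb
dashcam clip: 10.820 Mbps × 1740 s = 18826.8 Mb
lecture capture: 5.130 Mbps × 4680 s = 24008.4 Mb
wedding ceremony recording: 17.720 Mbps × 5580 s = 98877.6 Mb
Total: 144362.4 Mb = 18045.3 MB.
= 16.81 GiB.

16.81 GiB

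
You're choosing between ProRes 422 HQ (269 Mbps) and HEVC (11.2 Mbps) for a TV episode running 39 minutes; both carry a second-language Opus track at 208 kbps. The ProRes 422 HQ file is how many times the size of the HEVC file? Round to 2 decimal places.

39 min = 2340 s
Audio: 208 kbps = 0.208 Mbps.
ProRes 422 HQ: 269.208 Mbps × 2340 s = 629946.7 Mb = 73.335 GiB.
HEVC: 11.408 Mbps × 2340 s = 26694.7 Mb = 3.108 GiB.
Ratio: 73.335 / 3.108 = 23.598.

23.60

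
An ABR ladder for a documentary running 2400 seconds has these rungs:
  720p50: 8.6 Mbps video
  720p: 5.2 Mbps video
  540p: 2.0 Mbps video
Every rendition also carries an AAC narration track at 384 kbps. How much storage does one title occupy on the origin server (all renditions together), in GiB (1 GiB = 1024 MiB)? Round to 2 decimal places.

4.74 GiB

Audio: 384 kbps = 0.384 Mbps.
Sum of rendition bitrates: (8.6+0.384) + (5.2+0.384) + (2.0+0.384) = 16.952 Mbps.
× 2400 s = 40,685 Mb = 5,086 MB = 4.736 GiB.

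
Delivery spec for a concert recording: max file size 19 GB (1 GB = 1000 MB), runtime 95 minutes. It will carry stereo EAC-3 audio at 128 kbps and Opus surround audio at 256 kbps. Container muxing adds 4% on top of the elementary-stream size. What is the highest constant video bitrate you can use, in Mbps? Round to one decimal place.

Budget: 19 GB = 152000.0 Mb.
Stream payload after overhead: 152000.0 / 1.04 = 146153.8 Mb.
95 min = 5700 s
Total bitrate budget: 146153.8 Mb / 5700 s = 25.641 Mbps.
Audio total: 128 + 256 = 384 kbps = 0.384 Mbps.
Video: 25.641 − 0.384 = 25.257 Mbps.

25.3 Mbps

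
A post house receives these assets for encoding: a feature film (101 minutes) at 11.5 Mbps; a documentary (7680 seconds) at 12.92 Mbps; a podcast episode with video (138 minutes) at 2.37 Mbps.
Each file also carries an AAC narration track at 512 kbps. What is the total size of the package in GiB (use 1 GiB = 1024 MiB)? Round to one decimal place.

Audio: 512 kbps = 0.512 Mbps.
feature film: 12.012 Mbps × 6060 s = 72792.7 Mb
documentary: 13.432 Mbps × 7680 s = 103157.8 Mb
podcast episode with video: 2.882 Mbps × 8280 s = 23863.0 Mb
Total: 199813.4 Mb = 24976.7 MB.
= 23.26 GiB.

23.3 GiB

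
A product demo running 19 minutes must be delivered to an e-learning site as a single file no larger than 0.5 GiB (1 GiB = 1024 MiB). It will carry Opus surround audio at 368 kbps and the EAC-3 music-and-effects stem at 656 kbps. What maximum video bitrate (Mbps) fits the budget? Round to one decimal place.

Budget: 0.5 GiB = 4295.0 Mb.
19 min = 1140 s
Total bitrate budget: 4295.0 Mb / 1140 s = 3.768 Mbps.
Audio total: 368 + 656 = 1024 kbps = 1.024 Mbps.
Video: 3.768 − 1.024 = 2.744 Mbps.

2.7 Mbps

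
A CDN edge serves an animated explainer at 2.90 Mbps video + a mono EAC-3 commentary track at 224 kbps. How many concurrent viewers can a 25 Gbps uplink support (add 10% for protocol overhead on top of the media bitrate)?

Audio: 224 kbps = 0.224 Mbps.
Per-viewer media rate: 3.124 Mbps.
On the wire with 10% overhead: 3.436 Mbps.
25 Gbps = 25,000 Mbps; 25,000 / 3.436 = 7275.06 → 7275 viewers.

7275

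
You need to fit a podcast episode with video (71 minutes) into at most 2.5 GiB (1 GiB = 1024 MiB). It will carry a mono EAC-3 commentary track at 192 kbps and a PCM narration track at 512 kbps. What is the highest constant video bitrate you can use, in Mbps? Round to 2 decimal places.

4.34 Mbps

Budget: 2.5 GiB = 21474.8 Mb.
71 min = 4260 s
Total bitrate budget: 21474.8 Mb / 4260 s = 5.041 Mbps.
Audio total: 192 + 512 = 704 kbps = 0.704 Mbps.
Video: 5.041 − 0.704 = 4.337 Mbps.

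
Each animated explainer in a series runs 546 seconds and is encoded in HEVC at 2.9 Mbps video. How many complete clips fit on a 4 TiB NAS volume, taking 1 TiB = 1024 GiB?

22220

Per item: 2.900 Mbps × 546 s = 1,583 Mb = 197.9 MB.
Capacity: 4 TiB = 35,184,372 Mb; 22220.77 items → 22220 complete.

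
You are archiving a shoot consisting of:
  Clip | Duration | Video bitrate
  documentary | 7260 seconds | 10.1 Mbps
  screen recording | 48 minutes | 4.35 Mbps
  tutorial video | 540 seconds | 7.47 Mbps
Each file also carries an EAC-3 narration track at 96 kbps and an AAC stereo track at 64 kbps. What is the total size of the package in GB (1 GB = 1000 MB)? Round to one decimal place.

11.4 GB

Audio total: 96 + 64 = 160 kbps = 0.160 Mbps.
documentary: 10.260 Mbps × 7260 s = 74487.6 Mb
screen recording: 4.510 Mbps × 2880 s = 12988.8 Mb
tutorial video: 7.630 Mbps × 540 s = 4120.2 Mb
Total: 91596.6 Mb = 11449.6 MB.
= 11.45 GB.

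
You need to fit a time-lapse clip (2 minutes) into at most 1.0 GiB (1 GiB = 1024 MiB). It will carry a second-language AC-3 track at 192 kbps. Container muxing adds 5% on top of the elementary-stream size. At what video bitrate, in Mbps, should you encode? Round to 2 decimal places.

Budget: 1.0 GiB = 8589.9 Mb.
Stream payload after overhead: 8589.9 / 1.05 = 8180.9 Mb.
2 min = 120 s
Total bitrate budget: 8180.9 Mb / 120 s = 68.174 Mbps.
Audio: 192 kbps = 0.192 Mbps.
Video: 68.174 − 0.192 = 67.982 Mbps.

67.98 Mbps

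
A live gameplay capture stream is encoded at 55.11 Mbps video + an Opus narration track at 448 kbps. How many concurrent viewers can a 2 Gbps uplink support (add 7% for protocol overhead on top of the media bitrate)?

33

Audio: 448 kbps = 0.448 Mbps.
Per-viewer media rate: 55.558 Mbps.
On the wire with 7% overhead: 59.447 Mbps.
2 Gbps = 2,000 Mbps; 2,000 / 59.447 = 33.64 → 33 viewers.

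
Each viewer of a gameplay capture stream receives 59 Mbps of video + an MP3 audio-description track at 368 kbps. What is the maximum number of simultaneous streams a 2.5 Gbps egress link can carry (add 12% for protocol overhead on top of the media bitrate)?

Audio: 368 kbps = 0.368 Mbps.
Per-viewer media rate: 59.368 Mbps.
On the wire with 12% overhead: 66.492 Mbps.
2.5 Gbps = 2,500 Mbps; 2,500 / 66.492 = 37.60 → 37 viewers.

37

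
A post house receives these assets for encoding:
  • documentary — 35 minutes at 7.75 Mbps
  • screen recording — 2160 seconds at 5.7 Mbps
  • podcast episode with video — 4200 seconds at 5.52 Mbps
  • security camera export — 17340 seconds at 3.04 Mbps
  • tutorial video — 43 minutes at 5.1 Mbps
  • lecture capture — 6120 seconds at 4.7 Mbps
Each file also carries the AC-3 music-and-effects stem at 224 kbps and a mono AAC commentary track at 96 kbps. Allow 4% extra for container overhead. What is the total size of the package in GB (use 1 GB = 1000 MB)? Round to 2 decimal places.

20.47 GB

Audio total: 224 + 96 = 320 kbps = 0.320 Mbps.
documentary: 8.070 Mbps × 2100 s × 1.04 = 17624.9 Mb
screen recording: 6.020 Mbps × 2160 s × 1.04 = 13523.3 Mb
podcast episode with video: 5.840 Mbps × 4200 s × 1.04 = 25509.1 Mb
security camera export: 3.360 Mbps × 17340 s × 1.04 = 60592.9 Mb
tutorial video: 5.420 Mbps × 2580 s × 1.04 = 14542.9 Mb
lecture capture: 5.020 Mbps × 6120 s × 1.04 = 31951.3 Mb
Total: 163744.5 Mb = 20468.1 MB.
= 20.47 GB.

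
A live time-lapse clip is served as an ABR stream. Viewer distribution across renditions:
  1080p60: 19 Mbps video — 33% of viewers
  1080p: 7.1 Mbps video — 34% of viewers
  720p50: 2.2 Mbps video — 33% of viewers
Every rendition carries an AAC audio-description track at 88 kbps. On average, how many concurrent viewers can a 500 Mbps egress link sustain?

Audio: 88 kbps = 0.088 Mbps.
Average per-viewer bitrate: 0.33×19.088 + 0.34×7.188 + 0.33×2.288 = 9.498 Mbps.
500 Mbps = 500.0 Mbps; 500.0 / 9.498 = 52.64 → 52.

52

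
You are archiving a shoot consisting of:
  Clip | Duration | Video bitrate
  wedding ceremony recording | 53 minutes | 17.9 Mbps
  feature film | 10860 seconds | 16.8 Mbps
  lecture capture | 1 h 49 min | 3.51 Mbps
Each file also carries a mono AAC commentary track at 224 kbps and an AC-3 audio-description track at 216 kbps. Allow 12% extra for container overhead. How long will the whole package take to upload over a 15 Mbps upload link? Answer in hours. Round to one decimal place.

5.6 hours

Audio total: 224 + 216 = 440 kbps = 0.440 Mbps.
wedding ceremony recording: 18.340 Mbps × 3180 s × 1.12 = 65319.7 Mb
feature film: 17.240 Mbps × 10860 s × 1.12 = 209693.6 Mb
lecture capture: 3.950 Mbps × 6540 s × 1.12 = 28933.0 Mb
Total: 303946.3 Mb = 37993.3 MB.
At 15 Mbps: 303946.3 / 15 = 20263 s ≈ 5.63 hours.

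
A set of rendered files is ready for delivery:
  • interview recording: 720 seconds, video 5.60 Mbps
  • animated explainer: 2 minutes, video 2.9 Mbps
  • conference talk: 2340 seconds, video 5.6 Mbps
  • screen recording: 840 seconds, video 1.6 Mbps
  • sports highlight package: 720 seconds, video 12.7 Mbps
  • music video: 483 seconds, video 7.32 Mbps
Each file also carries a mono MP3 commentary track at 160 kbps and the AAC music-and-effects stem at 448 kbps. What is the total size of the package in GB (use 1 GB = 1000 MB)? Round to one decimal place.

4.3 GB

Audio total: 160 + 448 = 608 kbps = 0.608 Mbps.
interview recording: 6.208 Mbps × 720 s = 4469.8 Mb
animated explainer: 3.508 Mbps × 120 s = 421.0 Mb
conference talk: 6.208 Mbps × 2340 s = 14526.7 Mb
screen recording: 2.208 Mbps × 840 s = 1854.7 Mb
sports highlight package: 13.308 Mbps × 720 s = 9581.8 Mb
music video: 7.928 Mbps × 483 s = 3829.2 Mb
Total: 34683.1 Mb = 4335.4 MB.
= 4.335 GB.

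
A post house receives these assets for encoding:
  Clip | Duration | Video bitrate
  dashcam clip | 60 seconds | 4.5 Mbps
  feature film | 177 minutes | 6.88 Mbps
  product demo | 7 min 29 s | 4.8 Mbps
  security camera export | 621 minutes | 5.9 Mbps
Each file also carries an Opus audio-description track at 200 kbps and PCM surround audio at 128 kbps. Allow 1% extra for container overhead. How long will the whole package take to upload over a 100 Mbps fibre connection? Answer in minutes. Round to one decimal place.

52.4 minutes

Audio total: 200 + 128 = 328 kbps = 0.328 Mbps.
dashcam clip: 4.828 Mbps × 60 s × 1.01 = 292.6 Mb
feature film: 7.208 Mbps × 10620 s × 1.01 = 77314.4 Mb
product demo: 5.128 Mbps × 449 s × 1.01 = 2325.5 Mb
security camera export: 6.228 Mbps × 37260 s × 1.01 = 234375.8 Mb
Total: 314308.4 Mb = 39288.5 MB.
At 100 Mbps: 314308.4 / 100 = 3143 s ≈ 52.4 minutes.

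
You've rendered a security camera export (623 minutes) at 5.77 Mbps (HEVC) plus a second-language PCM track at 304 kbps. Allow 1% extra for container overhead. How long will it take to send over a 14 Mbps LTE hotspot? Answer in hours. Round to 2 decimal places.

4.55 hours

623 min = 37380 s
Audio: 304 kbps = 0.304 Mbps.
Total bitrate: 6.074 Mbps.
File: 6.074 Mbps × 37380 s = 227046.1 Mb.
With 1% container overhead: ×1.01. → 229316.6 Mb.
At 14 Mbps: 229316.6 / 14 = 16379.8 s ≈ 4.55 hours.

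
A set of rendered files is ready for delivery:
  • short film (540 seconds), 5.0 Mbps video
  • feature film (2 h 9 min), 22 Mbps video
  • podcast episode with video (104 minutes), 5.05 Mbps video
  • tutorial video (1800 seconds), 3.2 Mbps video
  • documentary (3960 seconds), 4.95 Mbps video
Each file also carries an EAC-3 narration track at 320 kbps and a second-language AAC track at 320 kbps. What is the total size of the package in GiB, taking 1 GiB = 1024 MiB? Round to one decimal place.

Audio total: 320 + 320 = 640 kbps = 0.640 Mbps.
short film: 5.640 Mbps × 540 s = 3045.6 Mb
feature film: 22.640 Mbps × 7740 s = 175233.6 Mb
podcast episode with video: 5.690 Mbps × 6240 s = 35505.6 Mb
tutorial video: 3.840 Mbps × 1800 s = 6912.0 Mb
documentary: 5.590 Mbps × 3960 s = 22136.4 Mb
Total: 242833.2 Mb = 30354.2 MB.
= 28.27 GiB.

28.3 GiB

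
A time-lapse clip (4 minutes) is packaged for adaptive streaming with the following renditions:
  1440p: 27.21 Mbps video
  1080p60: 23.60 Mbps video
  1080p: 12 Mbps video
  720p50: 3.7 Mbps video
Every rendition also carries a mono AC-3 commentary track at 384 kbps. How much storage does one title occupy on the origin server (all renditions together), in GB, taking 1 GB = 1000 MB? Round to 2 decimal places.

4 min = 240 s
Audio: 384 kbps = 0.384 Mbps.
Sum of rendition bitrates: (27.21+0.384) + (23.60+0.384) + (12+0.384) + (3.7+0.384) = 68.046 Mbps.
× 240 s = 16,331 Mb = 2,041 MB = 2.041 GB.

2.04 GB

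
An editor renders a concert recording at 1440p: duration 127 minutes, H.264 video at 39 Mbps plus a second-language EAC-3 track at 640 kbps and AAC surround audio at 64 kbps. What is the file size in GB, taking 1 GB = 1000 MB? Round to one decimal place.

37.8 GB

127 min = 7620 s
Audio total: 640 + 64 = 704 kbps = 0.704 Mbps.
Total bitrate: 39 + 0.704 = 39.704 Mbps.
Stream data: 39.704 Mbps × 7620 s = 302544.5 Mb.
302,544 Mb ÷ 8 = 37,818 MB → 37.82 GB.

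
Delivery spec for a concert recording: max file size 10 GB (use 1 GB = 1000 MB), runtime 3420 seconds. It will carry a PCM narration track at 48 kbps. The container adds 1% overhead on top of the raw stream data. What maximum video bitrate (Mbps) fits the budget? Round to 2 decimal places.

Budget: 10 GB = 80000.0 Mb.
Stream payload after overhead: 80000.0 / 1.01 = 79207.9 Mb.
Total bitrate budget: 79207.9 Mb / 3420 s = 23.160 Mbps.
Audio: 48 kbps = 0.048 Mbps.
Video: 23.160 − 0.048 = 23.112 Mbps.

23.11 Mbps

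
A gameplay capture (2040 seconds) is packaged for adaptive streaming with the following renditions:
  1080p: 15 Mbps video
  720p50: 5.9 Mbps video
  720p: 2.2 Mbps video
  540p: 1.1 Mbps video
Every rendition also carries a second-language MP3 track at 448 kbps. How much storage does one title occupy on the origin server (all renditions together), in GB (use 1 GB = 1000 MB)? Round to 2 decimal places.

Audio: 448 kbps = 0.448 Mbps.
Sum of rendition bitrates: (15+0.448) + (5.9+0.448) + (2.2+0.448) + (1.1+0.448) = 25.992 Mbps.
× 2040 s = 53,024 Mb = 6,628 MB = 6.628 GB.

6.63 GB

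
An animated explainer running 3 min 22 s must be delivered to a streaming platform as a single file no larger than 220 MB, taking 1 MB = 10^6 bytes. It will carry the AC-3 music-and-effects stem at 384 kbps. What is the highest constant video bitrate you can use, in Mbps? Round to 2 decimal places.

8.33 Mbps

Budget: 220 MB = 1760.0 Mb.
3 min 22 s = 202 s
Total bitrate budget: 1760.0 Mb / 202 s = 8.713 Mbps.
Audio: 384 kbps = 0.384 Mbps.
Video: 8.713 − 0.384 = 8.329 Mbps.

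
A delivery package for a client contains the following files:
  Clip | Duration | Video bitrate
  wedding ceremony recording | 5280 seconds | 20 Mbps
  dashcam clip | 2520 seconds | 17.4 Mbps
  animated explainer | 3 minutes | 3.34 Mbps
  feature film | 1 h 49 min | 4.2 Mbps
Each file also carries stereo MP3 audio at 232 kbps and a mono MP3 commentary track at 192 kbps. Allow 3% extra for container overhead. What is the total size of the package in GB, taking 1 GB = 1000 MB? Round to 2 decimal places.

23.65 GB

Audio total: 232 + 192 = 424 kbps = 0.424 Mbps.
wedding ceremony recording: 20.424 Mbps × 5280 s × 1.03 = 111073.9 Mb
dashcam clip: 17.824 Mbps × 2520 s × 1.03 = 46264.0 Mb
animated explainer: 3.764 Mbps × 180 s × 1.03 = 697.8 Mb
feature film: 4.624 Mbps × 6540 s × 1.03 = 31148.2 Mb
Total: 189183.9 Mb = 23648.0 MB.
= 23.65 GB.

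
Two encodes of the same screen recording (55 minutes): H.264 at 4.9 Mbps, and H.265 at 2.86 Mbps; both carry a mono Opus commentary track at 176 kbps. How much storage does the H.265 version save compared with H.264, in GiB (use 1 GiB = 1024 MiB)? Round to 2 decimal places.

55 min = 3300 s
Audio: 176 kbps = 0.176 Mbps.
H.264: 5.076 Mbps × 3300 s = 16750.8 Mb = 1.950 GiB.
H.265: 3.036 Mbps × 3300 s = 10018.8 Mb = 1.166 GiB.
Saving: 1.950 − 1.166 = 0.784 GiB.

0.78 GiB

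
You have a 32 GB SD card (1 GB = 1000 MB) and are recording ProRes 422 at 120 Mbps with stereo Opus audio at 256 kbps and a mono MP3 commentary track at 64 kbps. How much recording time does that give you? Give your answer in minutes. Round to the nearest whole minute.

Audio total: 256 + 64 = 320 kbps = 0.320 Mbps.
Total bitrate: 120 + 0.320 = 120.320 Mbps.
Capacity: 32 GB = 256,000 Mb.
Recording time: 256,000 / 120.320 = 2,128 s ≈ 35.5 minutes.

35 minutes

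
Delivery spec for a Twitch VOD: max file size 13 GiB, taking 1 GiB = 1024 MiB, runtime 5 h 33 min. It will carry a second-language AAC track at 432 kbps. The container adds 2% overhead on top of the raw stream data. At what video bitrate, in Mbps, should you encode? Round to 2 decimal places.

Budget: 13 GiB = 111669.1 Mb.
Stream payload after overhead: 111669.1 / 1.02 = 109479.6 Mb.
5 h 33 min = 333 min = 19980 s
Total bitrate budget: 109479.6 Mb / 19980 s = 5.479 Mbps.
Audio: 432 kbps = 0.432 Mbps.
Video: 5.479 − 0.432 = 5.047 Mbps.

5.05 Mbps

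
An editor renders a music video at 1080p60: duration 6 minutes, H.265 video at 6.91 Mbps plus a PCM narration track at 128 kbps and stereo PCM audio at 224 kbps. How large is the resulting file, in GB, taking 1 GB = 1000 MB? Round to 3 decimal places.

6 min = 360 s
Audio total: 128 + 224 = 352 kbps = 0.352 Mbps.
Total bitrate: 6.91 + 0.352 = 7.262 Mbps.
Stream data: 7.262 Mbps × 360 s = 2614.3 Mb.
2,614 Mb ÷ 8 = 326.8 MB → 0.3268 GB.

0.327 GB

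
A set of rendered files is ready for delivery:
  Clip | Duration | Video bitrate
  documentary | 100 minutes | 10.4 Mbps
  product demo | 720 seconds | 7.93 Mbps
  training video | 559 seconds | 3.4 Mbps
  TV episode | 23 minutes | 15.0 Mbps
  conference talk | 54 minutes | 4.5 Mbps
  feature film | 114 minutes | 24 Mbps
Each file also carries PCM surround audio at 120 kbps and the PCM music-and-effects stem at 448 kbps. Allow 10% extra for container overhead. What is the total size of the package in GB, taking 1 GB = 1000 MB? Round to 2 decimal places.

Audio total: 120 + 448 = 568 kbps = 0.568 Mbps.
documentary: 10.968 Mbps × 6000 s × 1.10 = 72388.8 Mb
product demo: 8.498 Mbps × 720 s × 1.10 = 6730.4 Mb
training video: 3.968 Mbps × 559 s × 1.10 = 2439.9 Mb
TV episode: 15.568 Mbps × 1380 s × 1.10 = 23632.2 Mb
conference talk: 5.068 Mbps × 3240 s × 1.10 = 18062.4 Mb
feature film: 24.568 Mbps × 6840 s × 1.10 = 184849.6 Mb
Total: 308103.3 Mb = 38512.9 MB.
= 38.51 GB.

38.51 GB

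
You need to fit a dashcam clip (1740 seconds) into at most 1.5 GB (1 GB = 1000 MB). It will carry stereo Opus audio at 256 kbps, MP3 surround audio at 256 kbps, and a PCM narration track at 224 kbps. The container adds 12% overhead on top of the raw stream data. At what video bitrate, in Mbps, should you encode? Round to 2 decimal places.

Budget: 1.5 GB = 12000.0 Mb.
Stream payload after overhead: 12000.0 / 1.12 = 10714.3 Mb.
Total bitrate budget: 10714.3 Mb / 1740 s = 6.158 Mbps.
Audio total: 256 + 256 + 224 = 736 kbps = 0.736 Mbps.
Video: 6.158 − 0.736 = 5.422 Mbps.

5.42 Mbps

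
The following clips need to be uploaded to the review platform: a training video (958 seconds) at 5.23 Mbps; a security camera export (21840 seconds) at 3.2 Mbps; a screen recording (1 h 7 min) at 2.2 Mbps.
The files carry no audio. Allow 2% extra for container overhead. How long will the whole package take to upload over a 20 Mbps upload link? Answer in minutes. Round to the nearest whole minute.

training video: 5.230 Mbps × 958 s × 1.02 = 5110.5 Mb
security camera export: 3.200 Mbps × 21840 s × 1.02 = 71285.8 Mb
screen recording: 2.200 Mbps × 4020 s × 1.02 = 9020.9 Mb
Total: 85417.2 Mb = 10677.1 MB.
At 20 Mbps: 85417.2 / 20 = 4271 s ≈ 71.2 minutes.

71 minutes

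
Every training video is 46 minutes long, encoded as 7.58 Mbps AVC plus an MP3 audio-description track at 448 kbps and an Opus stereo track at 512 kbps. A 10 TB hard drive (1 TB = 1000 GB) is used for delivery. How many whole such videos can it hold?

3394

46 min = 2760 s
Audio total: 448 + 512 = 960 kbps = 0.960 Mbps.
Total bitrate: 8.540 Mbps.
Per item: 8.540 Mbps × 2760 s = 23,570 Mb = 2,946 MB.
Capacity: 10 TB = 80,000,000 Mb; 3394.09 items → 3394 complete.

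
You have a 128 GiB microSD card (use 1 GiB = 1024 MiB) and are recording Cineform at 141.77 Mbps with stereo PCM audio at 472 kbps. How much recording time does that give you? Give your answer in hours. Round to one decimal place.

Audio: 472 kbps = 0.472 Mbps.
Total bitrate: 141.77 + 0.472 = 142.242 Mbps.
Capacity: 128 GiB = 1,099,512 Mb.
Recording time: 1,099,512 / 142.242 = 7,730 s ≈ 2.15 hours.

2.1 hours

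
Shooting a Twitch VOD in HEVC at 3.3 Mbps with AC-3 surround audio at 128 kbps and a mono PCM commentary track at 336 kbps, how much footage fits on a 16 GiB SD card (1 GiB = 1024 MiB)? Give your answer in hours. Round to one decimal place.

Audio total: 128 + 336 = 464 kbps = 0.464 Mbps.
Total bitrate: 3.3 + 0.464 = 3.764 Mbps.
Capacity: 16 GiB = 137,439 Mb.
Recording time: 137,439 / 3.764 = 36,514 s ≈ 10.1 hours.

10.1 hours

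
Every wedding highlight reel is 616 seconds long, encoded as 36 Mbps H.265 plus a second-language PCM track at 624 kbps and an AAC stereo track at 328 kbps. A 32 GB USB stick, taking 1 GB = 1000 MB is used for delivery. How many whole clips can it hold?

Audio total: 624 + 328 = 952 kbps = 0.952 Mbps.
Total bitrate: 36.952 Mbps.
Per item: 36.952 Mbps × 616 s = 22,762 Mb = 2,845 MB.
Capacity: 32 GB = 256,000 Mb; 11.25 items → 11 complete.

11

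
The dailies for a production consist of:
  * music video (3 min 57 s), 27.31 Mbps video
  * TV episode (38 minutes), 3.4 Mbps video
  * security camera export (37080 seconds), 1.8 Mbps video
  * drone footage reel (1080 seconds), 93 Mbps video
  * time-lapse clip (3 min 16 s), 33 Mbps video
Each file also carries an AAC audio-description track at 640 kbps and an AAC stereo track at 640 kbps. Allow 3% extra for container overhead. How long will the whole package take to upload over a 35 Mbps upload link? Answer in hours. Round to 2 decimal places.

1.96 hours

Audio total: 640 + 640 = 1280 kbps = 1.280 Mbps.
music video: 28.590 Mbps × 237 s × 1.03 = 6979.1 Mb
TV episode: 4.680 Mbps × 2280 s × 1.03 = 10990.5 Mb
security camera export: 3.080 Mbps × 37080 s × 1.03 = 117632.6 Mb
drone footage reel: 94.280 Mbps × 1080 s × 1.03 = 104877.1 Mb
time-lapse clip: 34.280 Mbps × 196 s × 1.03 = 6920.4 Mb
Total: 247399.7 Mb = 30925.0 MB.
At 35 Mbps: 247399.7 / 35 = 7069 s ≈ 1.96 hours.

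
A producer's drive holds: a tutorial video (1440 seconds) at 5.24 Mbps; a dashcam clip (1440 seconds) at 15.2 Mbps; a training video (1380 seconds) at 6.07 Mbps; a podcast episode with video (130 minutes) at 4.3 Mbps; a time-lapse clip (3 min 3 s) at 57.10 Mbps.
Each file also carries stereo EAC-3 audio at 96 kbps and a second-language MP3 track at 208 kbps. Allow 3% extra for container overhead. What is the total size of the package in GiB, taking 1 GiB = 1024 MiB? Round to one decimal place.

Audio total: 96 + 208 = 304 kbps = 0.304 Mbps.
tutorial video: 5.544 Mbps × 1440 s × 1.03 = 8222.9 Mb
dashcam clip: 15.504 Mbps × 1440 s × 1.03 = 22995.5 Mb
training video: 6.374 Mbps × 1380 s × 1.03 = 9060.0 Mb
podcast episode with video: 4.604 Mbps × 7800 s × 1.03 = 36988.5 Mb
time-lapse clip: 57.404 Mbps × 183 s × 1.03 = 10820.1 Mb
Total: 88087.0 Mb = 11010.9 MB.
= 10.25 GiB.

10.3 GiB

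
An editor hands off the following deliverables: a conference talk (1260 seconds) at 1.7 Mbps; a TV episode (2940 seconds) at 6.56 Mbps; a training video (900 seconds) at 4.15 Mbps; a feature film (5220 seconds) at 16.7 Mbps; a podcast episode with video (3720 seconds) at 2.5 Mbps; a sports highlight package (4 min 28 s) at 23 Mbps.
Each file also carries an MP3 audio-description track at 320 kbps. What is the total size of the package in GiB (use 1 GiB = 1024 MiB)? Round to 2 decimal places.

Audio: 320 kbps = 0.320 Mbps.
conference talk: 2.020 Mbps × 1260 s = 2545.2 Mb
TV episode: 6.880 Mbps × 2940 s = 20227.2 Mb
training video: 4.470 Mbps × 900 s = 4023.0 Mb
feature film: 17.020 Mbps × 5220 s = 88844.4 Mb
podcast episode with video: 2.820 Mbps × 3720 s = 10490.4 Mb
sports highlight package: 23.320 Mbps × 268 s = 6249.8 Mb
Total: 132380.0 Mb = 16547.5 MB.
= 15.41 GiB.

15.41 GiB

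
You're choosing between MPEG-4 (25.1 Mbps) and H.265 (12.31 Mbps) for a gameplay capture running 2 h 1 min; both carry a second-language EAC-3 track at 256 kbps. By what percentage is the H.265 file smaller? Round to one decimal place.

2 h 1 min = 121 min = 7260 s
Audio: 256 kbps = 0.256 Mbps.
MPEG-4: 25.356 Mbps × 7260 s = 184084.6 Mb = 23.011 GB.
H.265: 12.566 Mbps × 7260 s = 91229.2 Mb = 11.404 GB.
Reduction: (1 − 11.404/23.011) × 100 = 50.44%.

50.4%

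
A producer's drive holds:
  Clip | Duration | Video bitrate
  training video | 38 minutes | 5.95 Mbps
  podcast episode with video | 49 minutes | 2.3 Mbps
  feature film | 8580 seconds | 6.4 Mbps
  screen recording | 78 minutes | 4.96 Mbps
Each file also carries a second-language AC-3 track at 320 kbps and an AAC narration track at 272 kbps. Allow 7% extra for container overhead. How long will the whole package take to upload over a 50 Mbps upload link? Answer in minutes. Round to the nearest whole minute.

39 minutes

Audio total: 320 + 272 = 592 kbps = 0.592 Mbps.
training video: 6.542 Mbps × 2280 s × 1.07 = 15959.9 Mb
podcast episode with video: 2.892 Mbps × 2940 s × 1.07 = 9097.7 Mb
feature film: 6.992 Mbps × 8580 s × 1.07 = 64190.8 Mb
screen recording: 5.552 Mbps × 4680 s × 1.07 = 27802.2 Mb
Total: 117050.5 Mb = 14631.3 MB.
At 50 Mbps: 117050.5 / 50 = 2341 s ≈ 39 minutes.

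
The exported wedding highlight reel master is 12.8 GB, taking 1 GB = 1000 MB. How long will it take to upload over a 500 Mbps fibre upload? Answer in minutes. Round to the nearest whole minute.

File: 12.8 GB = 102400.0 Mb.
At 500 Mbps: 102400.0 / 500 = 204.8 s ≈ 3.41 minutes.

3 minutes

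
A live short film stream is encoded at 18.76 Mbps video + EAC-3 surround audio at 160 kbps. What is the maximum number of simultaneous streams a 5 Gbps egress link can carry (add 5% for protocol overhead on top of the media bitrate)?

Audio: 160 kbps = 0.160 Mbps.
Per-viewer media rate: 18.920 Mbps.
On the wire with 5% overhead: 19.866 Mbps.
5 Gbps = 5,000 Mbps; 5,000 / 19.866 = 251.69 → 251 viewers.

251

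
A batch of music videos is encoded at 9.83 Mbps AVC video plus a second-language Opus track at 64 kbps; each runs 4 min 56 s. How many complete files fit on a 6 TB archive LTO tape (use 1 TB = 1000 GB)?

16389

4 min 56 s = 296 s
Audio: 64 kbps = 0.064 Mbps.
Total bitrate: 9.894 Mbps.
Per item: 9.894 Mbps × 296 s = 2,929 Mb = 366.1 MB.
Capacity: 6 TB = 48,000,000 Mb; 16389.95 items → 16389 complete.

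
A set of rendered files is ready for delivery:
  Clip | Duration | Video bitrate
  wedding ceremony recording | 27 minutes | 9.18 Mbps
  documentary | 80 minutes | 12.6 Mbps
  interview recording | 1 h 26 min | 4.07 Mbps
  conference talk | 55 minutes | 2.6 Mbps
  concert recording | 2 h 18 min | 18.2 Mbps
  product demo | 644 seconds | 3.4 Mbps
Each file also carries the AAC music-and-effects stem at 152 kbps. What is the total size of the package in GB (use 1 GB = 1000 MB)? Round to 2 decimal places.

Audio: 152 kbps = 0.152 Mbps.
wedding ceremony recording: 9.332 Mbps × 1620 s = 15117.8 Mb
documentary: 12.752 Mbps × 4800 s = 61209.6 Mb
interview recording: 4.222 Mbps × 5160 s = 21785.5 Mb
conference talk: 2.752 Mbps × 3300 s = 9081.6 Mb
concert recording: 18.352 Mbps × 8280 s = 151954.6 Mb
product demo: 3.552 Mbps × 644 s = 2287.5 Mb
Total: 261436.6 Mb = 32679.6 MB.
= 32.68 GB.

32.68 GB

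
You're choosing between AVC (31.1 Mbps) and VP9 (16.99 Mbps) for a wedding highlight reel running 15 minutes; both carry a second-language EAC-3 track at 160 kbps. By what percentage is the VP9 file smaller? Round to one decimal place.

15 min = 900 s
Audio: 160 kbps = 0.160 Mbps.
AVC: 31.260 Mbps × 900 s = 28134.0 Mb = 3.517 GB.
VP9: 17.150 Mbps × 900 s = 15435.0 Mb = 1.929 GB.
Reduction: (1 − 1.929/3.517) × 100 = 45.14%.

45.1%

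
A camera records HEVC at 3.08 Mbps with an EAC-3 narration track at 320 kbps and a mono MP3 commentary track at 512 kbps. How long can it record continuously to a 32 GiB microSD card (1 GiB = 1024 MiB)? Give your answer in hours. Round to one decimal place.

Audio total: 320 + 512 = 832 kbps = 0.832 Mbps.
Total bitrate: 3.08 + 0.832 = 3.912 Mbps.
Capacity: 32 GiB = 274,878 Mb.
Recording time: 274,878 / 3.912 = 70,265 s ≈ 19.5 hours.

19.5 hours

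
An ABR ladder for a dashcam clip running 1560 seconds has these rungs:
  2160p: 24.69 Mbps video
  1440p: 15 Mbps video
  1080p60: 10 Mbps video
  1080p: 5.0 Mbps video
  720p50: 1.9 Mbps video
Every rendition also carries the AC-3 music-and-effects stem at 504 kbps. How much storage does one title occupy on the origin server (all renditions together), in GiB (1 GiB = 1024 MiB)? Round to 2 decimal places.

10.73 GiB

Audio: 504 kbps = 0.504 Mbps.
Sum of rendition bitrates: (24.69+0.504) + (15+0.504) + (10+0.504) + (5.0+0.504) + (1.9+0.504) = 59.110 Mbps.
× 1560 s = 92,212 Mb = 11,526 MB = 10.73 GiB.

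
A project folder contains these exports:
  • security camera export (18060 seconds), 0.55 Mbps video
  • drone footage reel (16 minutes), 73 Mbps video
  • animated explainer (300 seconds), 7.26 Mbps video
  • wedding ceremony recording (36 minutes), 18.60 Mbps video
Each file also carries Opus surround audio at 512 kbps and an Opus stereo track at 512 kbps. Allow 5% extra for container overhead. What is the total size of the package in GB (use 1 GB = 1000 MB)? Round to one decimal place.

Audio total: 512 + 512 = 1024 kbps = 1.024 Mbps.
security camera export: 1.574 Mbps × 18060 s × 1.05 = 29847.8 Mb
drone footage reel: 74.024 Mbps × 960 s × 1.05 = 74616.2 Mb
animated explainer: 8.284 Mbps × 300 s × 1.05 = 2609.5 Mb
wedding ceremony recording: 19.624 Mbps × 2160 s × 1.05 = 44507.2 Mb
Total: 151580.6 Mb = 18947.6 MB.
= 18.95 GB.

18.9 GB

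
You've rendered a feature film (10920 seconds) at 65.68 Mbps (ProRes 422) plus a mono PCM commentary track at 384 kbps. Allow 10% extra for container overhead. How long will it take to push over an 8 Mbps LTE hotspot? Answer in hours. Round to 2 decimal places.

27.55 hours

Audio: 384 kbps = 0.384 Mbps.
Total bitrate: 66.064 Mbps.
File: 66.064 Mbps × 10920 s = 721418.9 Mb.
With 10% container overhead: ×1.10. → 793560.8 Mb.
At 8 Mbps: 793560.8 / 8 = 99195.1 s ≈ 27.6 hours.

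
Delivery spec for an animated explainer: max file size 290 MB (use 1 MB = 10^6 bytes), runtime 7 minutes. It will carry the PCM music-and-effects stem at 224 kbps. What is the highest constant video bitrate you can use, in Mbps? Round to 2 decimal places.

5.30 Mbps

Budget: 290 MB = 2320.0 Mb.
7 min = 420 s
Total bitrate budget: 2320.0 Mb / 420 s = 5.524 Mbps.
Audio: 224 kbps = 0.224 Mbps.
Video: 5.524 − 0.224 = 5.300 Mbps.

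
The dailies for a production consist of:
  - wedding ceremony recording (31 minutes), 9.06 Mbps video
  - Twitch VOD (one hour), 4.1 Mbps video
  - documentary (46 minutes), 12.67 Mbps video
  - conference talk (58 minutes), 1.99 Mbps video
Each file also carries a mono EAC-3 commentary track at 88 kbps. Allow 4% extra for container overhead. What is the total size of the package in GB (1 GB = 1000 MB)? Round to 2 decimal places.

9.69 GB

Audio: 88 kbps = 0.088 Mbps.
wedding ceremony recording: 9.148 Mbps × 1860 s × 1.04 = 17695.9 Mb
Twitch VOD: 4.188 Mbps × 3600 s × 1.04 = 15679.9 Mb
documentary: 12.758 Mbps × 2760 s × 1.04 = 36620.6 Mb
conference talk: 2.078 Mbps × 3480 s × 1.04 = 7520.7 Mb
Total: 77517.0 Mb = 9689.6 MB.
= 9.690 GB.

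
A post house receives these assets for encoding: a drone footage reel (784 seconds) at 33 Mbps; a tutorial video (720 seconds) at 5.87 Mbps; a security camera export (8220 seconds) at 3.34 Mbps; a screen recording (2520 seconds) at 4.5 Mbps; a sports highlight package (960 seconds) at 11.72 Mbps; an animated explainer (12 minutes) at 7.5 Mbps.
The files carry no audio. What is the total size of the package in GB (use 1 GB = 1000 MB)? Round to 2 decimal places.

10.69 GB

drone footage reel: 33.000 Mbps × 784 s = 25872.0 Mb
tutorial video: 5.870 Mbps × 720 s = 4226.4 Mb
security camera export: 3.340 Mbps × 8220 s = 27454.8 Mb
screen recording: 4.500 Mbps × 2520 s = 11340.0 Mb
sports highlight package: 11.720 Mbps × 960 s = 11251.2 Mb
animated explainer: 7.500 Mbps × 720 s = 5400.0 Mb
Total: 85544.4 Mb = 10693.0 MB.
= 10.69 GB.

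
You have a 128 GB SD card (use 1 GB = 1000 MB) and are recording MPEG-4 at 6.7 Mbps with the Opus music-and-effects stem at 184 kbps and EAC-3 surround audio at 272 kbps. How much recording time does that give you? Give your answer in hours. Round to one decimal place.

39.7 hours

Audio total: 184 + 272 = 456 kbps = 0.456 Mbps.
Total bitrate: 6.7 + 0.456 = 7.156 Mbps.
Capacity: 128 GB = 1,024,000 Mb.
Recording time: 1,024,000 / 7.156 = 143,097 s ≈ 39.7 hours.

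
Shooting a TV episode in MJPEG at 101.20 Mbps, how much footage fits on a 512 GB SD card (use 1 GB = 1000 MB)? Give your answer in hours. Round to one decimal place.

11.2 hours

Capacity: 512 GB = 4,096,000 Mb.
Recording time: 4,096,000 / 101.200 = 40,474 s ≈ 11.2 hours.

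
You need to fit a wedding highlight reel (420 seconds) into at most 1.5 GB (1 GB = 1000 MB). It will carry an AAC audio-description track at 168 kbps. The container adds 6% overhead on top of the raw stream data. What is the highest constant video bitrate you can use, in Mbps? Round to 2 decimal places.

26.79 Mbps

Budget: 1.5 GB = 12000.0 Mb.
Stream payload after overhead: 12000.0 / 1.06 = 11320.8 Mb.
Total bitrate budget: 11320.8 Mb / 420 s = 26.954 Mbps.
Audio: 168 kbps = 0.168 Mbps.
Video: 26.954 − 0.168 = 26.786 Mbps.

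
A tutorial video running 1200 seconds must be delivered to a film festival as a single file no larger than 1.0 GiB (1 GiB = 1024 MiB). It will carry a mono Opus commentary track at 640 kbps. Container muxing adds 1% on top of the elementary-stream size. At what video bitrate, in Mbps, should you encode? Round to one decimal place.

Budget: 1.0 GiB = 8589.9 Mb.
Stream payload after overhead: 8589.9 / 1.01 = 8504.9 Mb.
Total bitrate budget: 8504.9 Mb / 1200 s = 7.087 Mbps.
Audio: 640 kbps = 0.640 Mbps.
Video: 7.087 − 0.640 = 6.447 Mbps.

6.4 Mbps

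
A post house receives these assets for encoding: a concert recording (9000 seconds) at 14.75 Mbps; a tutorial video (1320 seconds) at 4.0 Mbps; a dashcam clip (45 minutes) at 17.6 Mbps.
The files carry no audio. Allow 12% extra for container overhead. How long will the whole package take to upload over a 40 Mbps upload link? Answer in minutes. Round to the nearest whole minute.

concert recording: 14.750 Mbps × 9000 s × 1.12 = 148680.0 Mb
tutorial video: 4.000 Mbps × 1320 s × 1.12 = 5913.6 Mb
dashcam clip: 17.600 Mbps × 2700 s × 1.12 = 53222.4 Mb
Total: 207816.0 Mb = 25977.0 MB.
At 40 Mbps: 207816.0 / 40 = 5195 s ≈ 86.6 minutes.

87 minutes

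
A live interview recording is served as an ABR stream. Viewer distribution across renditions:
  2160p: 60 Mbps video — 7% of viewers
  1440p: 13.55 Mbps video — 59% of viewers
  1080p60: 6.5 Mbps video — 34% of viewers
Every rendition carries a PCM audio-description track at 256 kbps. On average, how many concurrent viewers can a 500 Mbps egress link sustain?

34

Audio: 256 kbps = 0.256 Mbps.
Average per-viewer bitrate: 0.07×60.256 + 0.59×13.806 + 0.34×6.756 = 14.661 Mbps.
500 Mbps = 500.0 Mbps; 500.0 / 14.661 = 34.11 → 34.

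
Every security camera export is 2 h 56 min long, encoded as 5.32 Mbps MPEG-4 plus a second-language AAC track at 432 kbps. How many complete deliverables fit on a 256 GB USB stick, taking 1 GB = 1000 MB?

33

2 h 56 min = 176 min = 10560 s
Audio: 432 kbps = 0.432 Mbps.
Total bitrate: 5.752 Mbps.
Per item: 5.752 Mbps × 10560 s = 60,741 Mb = 7,593 MB.
Capacity: 256 GB = 2,048,000 Mb; 33.72 items → 33 complete.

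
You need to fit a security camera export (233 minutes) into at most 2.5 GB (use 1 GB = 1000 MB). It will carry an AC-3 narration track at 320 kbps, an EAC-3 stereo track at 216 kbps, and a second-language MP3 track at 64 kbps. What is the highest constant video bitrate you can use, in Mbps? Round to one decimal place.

Budget: 2.5 GB = 20000.0 Mb.
233 min = 13980 s
Total bitrate budget: 20000.0 Mb / 13980 s = 1.431 Mbps.
Audio total: 320 + 216 + 64 = 600 kbps = 0.600 Mbps.
Video: 1.431 − 0.600 = 0.831 Mbps.

0.8 Mbps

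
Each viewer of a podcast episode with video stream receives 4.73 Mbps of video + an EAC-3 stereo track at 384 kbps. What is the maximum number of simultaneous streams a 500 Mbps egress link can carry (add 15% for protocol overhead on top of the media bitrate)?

85

Audio: 384 kbps = 0.384 Mbps.
Per-viewer media rate: 5.114 Mbps.
On the wire with 15% overhead: 5.881 Mbps.
500 Mbps = 500.0 Mbps; 500.0 / 5.881 = 85.02 → 85 viewers.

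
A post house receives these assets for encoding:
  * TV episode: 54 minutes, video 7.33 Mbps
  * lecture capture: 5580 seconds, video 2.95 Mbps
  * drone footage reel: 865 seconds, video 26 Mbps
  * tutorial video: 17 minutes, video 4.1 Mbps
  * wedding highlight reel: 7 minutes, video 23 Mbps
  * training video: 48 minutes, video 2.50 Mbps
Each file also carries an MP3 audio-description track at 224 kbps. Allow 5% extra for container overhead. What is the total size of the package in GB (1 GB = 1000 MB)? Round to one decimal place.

Audio: 224 kbps = 0.224 Mbps.
TV episode: 7.554 Mbps × 3240 s × 1.05 = 25698.7 Mb
lecture capture: 3.174 Mbps × 5580 s × 1.05 = 18596.5 Mb
drone footage reel: 26.224 Mbps × 865 s × 1.05 = 23817.9 Mb
tutorial video: 4.324 Mbps × 1020 s × 1.05 = 4631.0 Mb
wedding highlight reel: 23.224 Mbps × 420 s × 1.05 = 10241.8 Mb
training video: 2.724 Mbps × 2880 s × 1.05 = 8237.4 Mb
Total: 91223.3 Mb = 11402.9 MB.
= 11.40 GB.

11.4 GB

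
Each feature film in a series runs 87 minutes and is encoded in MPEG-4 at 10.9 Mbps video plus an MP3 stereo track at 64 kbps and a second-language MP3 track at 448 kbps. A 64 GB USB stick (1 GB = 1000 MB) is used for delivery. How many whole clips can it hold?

8

87 min = 5220 s
Audio total: 64 + 448 = 512 kbps = 0.512 Mbps.
Total bitrate: 11.412 Mbps.
Per item: 11.412 Mbps × 5220 s = 59,571 Mb = 7,446 MB.
Capacity: 64 GB = 512,000 Mb; 8.59 items → 8 complete.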